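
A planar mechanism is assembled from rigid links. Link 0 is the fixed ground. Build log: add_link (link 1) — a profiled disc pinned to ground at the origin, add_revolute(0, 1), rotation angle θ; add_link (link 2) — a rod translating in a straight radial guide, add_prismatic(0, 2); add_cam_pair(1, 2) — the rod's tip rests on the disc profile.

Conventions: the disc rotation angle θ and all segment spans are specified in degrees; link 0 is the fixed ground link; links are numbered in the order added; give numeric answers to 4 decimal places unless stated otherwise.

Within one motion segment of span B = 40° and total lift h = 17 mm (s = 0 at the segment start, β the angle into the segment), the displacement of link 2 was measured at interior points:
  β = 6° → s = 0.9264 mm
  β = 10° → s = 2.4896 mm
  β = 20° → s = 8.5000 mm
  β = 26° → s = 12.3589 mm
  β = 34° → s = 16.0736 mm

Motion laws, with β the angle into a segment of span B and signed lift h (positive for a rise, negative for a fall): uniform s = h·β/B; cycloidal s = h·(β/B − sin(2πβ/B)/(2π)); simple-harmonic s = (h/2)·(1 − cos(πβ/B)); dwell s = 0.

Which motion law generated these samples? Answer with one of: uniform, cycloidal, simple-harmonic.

candidates at β/B = r: uniform s = h·r (linear in β); cycloidal s = h·(r − sin(2πr)/(2π)); simple-harmonic s = (h/2)(1 − cos(πr))
β=6°: printed 0.9264 | uniform 2.5500, cycloidal 0.3611, simple-harmonic 0.9264
β=10°: printed 2.4896 | uniform 4.2500, cycloidal 1.5444, simple-harmonic 2.4896
β=20°: printed 8.5000 | uniform 8.5000, cycloidal 8.5000, simple-harmonic 8.5000
β=26°: printed 12.3589 | uniform 11.0500, cycloidal 13.2389, simple-harmonic 12.3589
β=34°: printed 16.0736 | uniform 14.4500, cycloidal 16.6389, simple-harmonic 16.0736
only one law matches every sample → simple-harmonic

simple-harmonic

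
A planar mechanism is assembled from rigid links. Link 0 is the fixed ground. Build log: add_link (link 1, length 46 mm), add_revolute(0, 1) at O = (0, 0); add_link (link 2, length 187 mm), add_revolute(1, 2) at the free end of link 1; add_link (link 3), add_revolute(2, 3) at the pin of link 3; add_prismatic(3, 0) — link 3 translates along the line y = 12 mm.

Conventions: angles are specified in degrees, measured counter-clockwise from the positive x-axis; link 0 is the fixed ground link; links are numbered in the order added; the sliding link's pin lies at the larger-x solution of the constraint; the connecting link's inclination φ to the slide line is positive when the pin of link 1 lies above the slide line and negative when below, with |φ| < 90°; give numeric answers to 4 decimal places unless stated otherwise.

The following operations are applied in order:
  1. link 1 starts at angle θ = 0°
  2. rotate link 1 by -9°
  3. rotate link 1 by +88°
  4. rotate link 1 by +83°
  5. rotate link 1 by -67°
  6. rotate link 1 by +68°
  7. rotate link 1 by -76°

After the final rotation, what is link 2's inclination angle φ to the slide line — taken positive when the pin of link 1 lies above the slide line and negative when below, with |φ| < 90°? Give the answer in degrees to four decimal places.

geometry: r = 46 mm, L = 187 mm, e = 12 mm; θ starts at 0°
rotate link 1 by -9°: θ ← 0° -9° = -9°
rotate link 1 by +88°: θ ← -9° +88° = 79°
rotate link 1 by +83°: θ ← 79° +83° = 162°
rotate link 1 by -67°: θ ← 162° -67° = 95°
rotate link 1 by +68°: θ ← 95° +68° = 163°
rotate link 1 by -76°: θ ← 163° -76° = 87°
h = r sin θ − e = 45.936959 − 12 = 33.936959
sin φ = h / L = 33.936959 / 187 = 0.18148106
φ = arcsin(0.18148106) = 10.456039°

10.4560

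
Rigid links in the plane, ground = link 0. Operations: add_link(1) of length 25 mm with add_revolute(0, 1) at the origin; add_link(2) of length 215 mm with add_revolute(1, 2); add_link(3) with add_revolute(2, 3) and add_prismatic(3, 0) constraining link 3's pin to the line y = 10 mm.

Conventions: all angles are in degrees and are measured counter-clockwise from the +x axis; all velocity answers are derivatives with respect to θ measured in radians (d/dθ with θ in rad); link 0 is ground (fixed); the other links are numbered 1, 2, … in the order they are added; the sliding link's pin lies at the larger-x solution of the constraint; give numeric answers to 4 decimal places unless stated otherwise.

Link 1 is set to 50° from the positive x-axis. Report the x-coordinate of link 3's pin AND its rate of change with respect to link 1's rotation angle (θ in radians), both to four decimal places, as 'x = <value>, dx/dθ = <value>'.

geometry: r = 25 mm, L = 215 mm, e = 10 mm
crank pin P = (r cos θ, r sin θ) = (16.069690, 19.151111)
h = r sin θ − e = 19.151111 − 10 = 9.151111
x = r cos θ + √(L² − h²) = 16.069690 + 214.805161 = 230.874851
dx/dθ = −r sin θ − h·r cos θ/√(L² − h²) (θ in radians; h = 9.151111) = -19.835711

x = 230.8749, dx/dθ = -19.8357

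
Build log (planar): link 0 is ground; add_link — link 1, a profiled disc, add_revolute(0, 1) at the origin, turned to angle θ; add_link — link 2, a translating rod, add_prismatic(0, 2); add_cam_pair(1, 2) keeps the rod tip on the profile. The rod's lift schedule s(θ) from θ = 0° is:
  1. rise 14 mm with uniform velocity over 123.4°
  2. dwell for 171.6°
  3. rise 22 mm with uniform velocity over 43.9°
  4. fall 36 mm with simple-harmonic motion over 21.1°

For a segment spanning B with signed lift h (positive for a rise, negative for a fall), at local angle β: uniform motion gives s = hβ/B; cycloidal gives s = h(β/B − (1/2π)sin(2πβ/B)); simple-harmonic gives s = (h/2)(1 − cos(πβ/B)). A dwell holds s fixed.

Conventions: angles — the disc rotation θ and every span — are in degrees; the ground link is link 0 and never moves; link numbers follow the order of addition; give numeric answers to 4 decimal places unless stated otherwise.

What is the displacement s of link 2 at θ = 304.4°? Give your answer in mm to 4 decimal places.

seg 1 [0°–123.4°] uniform, h=14: full span → s += 14 → s = 14.0000
seg 2 [123.4°–295°] dwell: s stays 14.0000
seg 3 [295°–338.9°] uniform, h=22: θ=304.4° here. β=9.4, B=43.9. 22·9.4/43.9 = 4.7107 → s = 18.7107

18.7107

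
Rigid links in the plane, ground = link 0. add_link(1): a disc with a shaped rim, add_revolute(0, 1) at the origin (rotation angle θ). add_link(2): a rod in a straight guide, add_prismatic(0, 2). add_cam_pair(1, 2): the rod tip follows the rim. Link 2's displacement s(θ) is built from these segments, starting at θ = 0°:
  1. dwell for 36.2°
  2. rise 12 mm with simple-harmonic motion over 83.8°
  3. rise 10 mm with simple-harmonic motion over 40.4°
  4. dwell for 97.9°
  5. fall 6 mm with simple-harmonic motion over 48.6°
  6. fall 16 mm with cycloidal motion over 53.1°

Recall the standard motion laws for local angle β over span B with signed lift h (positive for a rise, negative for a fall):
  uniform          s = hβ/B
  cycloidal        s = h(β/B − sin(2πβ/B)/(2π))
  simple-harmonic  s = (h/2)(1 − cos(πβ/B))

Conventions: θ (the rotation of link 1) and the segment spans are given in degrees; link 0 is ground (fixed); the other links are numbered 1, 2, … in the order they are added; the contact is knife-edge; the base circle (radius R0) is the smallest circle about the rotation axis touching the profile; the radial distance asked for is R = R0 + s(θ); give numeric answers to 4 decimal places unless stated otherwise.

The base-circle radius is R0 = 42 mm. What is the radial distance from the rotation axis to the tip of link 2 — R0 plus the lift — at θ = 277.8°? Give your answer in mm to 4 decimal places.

segment 1 (0° to 36.2°, dwell): s unchanged at 0.0000
segment 2 (36.2° to 120°, simple-harmonic, h = 12) is passed completely: s = 0.0000 + (12) = 12.0000
segment 3 (120° to 160.4°, simple-harmonic, h = 10) is passed completely: s = 12.0000 + (10) = 22.0000
segment 4 (160.4° to 258.3°, dwell): s unchanged at 22.0000
θ = 277.8° falls in segment 5 (258.3° to 306.9°, simple-harmonic, h = -6): β = 277.8 − 258.3 = 19.5°, B = 48.6°; Δs = -6/2·(1 − cos(π·0.4012)) = -2.0840; s = 22.0000 − 2.0840 = 19.9160
R = R0 + s = 42 + 19.9160 = 61.9160

61.9160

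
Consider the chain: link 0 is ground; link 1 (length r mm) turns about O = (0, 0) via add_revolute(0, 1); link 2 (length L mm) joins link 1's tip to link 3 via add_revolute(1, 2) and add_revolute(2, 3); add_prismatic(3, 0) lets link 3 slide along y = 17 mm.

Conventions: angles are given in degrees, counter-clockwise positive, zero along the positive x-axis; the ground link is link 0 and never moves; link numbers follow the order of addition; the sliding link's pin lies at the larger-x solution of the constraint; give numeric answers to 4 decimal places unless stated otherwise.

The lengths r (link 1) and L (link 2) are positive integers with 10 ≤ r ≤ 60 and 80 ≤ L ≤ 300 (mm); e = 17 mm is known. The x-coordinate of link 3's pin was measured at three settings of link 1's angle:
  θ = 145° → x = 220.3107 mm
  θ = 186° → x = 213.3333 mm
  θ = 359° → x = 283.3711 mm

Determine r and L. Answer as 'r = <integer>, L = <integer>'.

constraint per measurement: (x − r cos θ)² + (r sin θ − e)² = L²
subtracting the θ₁ and θ₂ equations cancels the r² and L² terms:
r = (x₁² − x₂²) / (2[(x₁cos θ₁ + e sin θ₁) − (x₂cos θ₂ + e sin θ₂)]) = 34.9999 → r = 35
L² = (x₁ − r cos θ₁)² + (r sin θ₁ − e)² = 62001.0058 → L = 249.0000 → L = 249
check at θ₃=359°: x = 283.3711 (printed 283.3711) ✓

r = 35, L = 249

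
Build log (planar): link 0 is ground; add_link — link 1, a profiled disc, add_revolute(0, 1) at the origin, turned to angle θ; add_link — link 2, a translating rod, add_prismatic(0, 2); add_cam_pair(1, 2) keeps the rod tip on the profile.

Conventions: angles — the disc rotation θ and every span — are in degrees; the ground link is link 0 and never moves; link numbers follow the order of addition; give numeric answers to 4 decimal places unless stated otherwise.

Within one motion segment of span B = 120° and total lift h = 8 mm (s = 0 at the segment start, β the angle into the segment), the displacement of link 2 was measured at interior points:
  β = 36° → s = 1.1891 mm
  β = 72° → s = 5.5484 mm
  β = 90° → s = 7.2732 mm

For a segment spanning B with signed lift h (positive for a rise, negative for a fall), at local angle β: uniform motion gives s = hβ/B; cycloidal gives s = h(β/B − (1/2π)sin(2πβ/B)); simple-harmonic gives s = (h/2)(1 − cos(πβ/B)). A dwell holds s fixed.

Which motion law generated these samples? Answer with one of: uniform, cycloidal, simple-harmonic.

candidates at β/B = r: uniform s = h·r (linear in β); cycloidal s = h·(r − sin(2πr)/(2π)); simple-harmonic s = (h/2)(1 − cos(πr))
β=36°: printed 1.1891 | uniform 2.4000, cycloidal 1.1891, simple-harmonic 1.6489
β=72°: printed 5.5484 | uniform 4.8000, cycloidal 5.5484, simple-harmonic 5.2361
β=90°: printed 7.2732 | uniform 6.0000, cycloidal 7.2732, simple-harmonic 6.8284
only one law matches every sample → cycloidal

cycloidal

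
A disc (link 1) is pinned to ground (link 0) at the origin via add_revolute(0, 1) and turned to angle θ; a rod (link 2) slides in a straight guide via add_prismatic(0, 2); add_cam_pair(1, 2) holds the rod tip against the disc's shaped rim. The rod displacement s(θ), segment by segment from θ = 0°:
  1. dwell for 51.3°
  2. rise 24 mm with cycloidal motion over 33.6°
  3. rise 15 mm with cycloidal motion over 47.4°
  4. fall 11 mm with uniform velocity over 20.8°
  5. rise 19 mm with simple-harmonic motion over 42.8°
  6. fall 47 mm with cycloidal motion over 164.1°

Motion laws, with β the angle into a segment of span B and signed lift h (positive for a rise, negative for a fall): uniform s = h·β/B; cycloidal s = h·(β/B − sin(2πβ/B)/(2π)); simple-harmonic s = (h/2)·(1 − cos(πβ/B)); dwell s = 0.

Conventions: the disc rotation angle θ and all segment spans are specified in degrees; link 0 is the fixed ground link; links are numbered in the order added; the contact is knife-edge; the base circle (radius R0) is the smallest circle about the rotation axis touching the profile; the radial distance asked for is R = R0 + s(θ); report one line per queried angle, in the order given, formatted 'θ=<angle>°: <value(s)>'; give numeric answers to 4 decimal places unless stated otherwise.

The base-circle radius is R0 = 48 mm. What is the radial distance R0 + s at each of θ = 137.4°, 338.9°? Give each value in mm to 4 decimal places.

segment 1 (0° to 51.3°, dwell): s unchanged at 0.0000
segment 2 (51.3° to 84.9°, cycloidal, h = 24) is passed completely: s = 0.0000 + (24) = 24.0000
segment 3 (84.9° to 132.3°, cycloidal, h = 15) is passed completely: s = 24.0000 + (15) = 39.0000
θ = 137.4° falls in segment 4 (132.3° to 153.1°, uniform, h = -11): β = 137.4 − 132.3 = 5.1°, B = 20.8°; Δs = -11·5.1/20.8 = -2.6971; s = 39.0000 − 2.6971 = 36.3029
segment 4 (132.3° to 153.1°, uniform, h = -11) is passed completely: s = 39.0000 + (-11) = 28.0000
segment 5 (153.1° to 195.9°, simple-harmonic, h = 19) is passed completely: s = 28.0000 + (19) = 47.0000
θ = 338.9° falls in segment 6 (195.9° to 360°, cycloidal, h = -47): β = 338.9 − 195.9 = 143°, B = 164.1°; Δs = -47·(0.8714 − sin(2π·0.8714)/(2π)) = -46.3637; s = 47.0000 − 46.3637 = 0.6363
θ=137.4°: R = R0 + s = 48 + 36.3029 = 84.3029
θ=338.9°: R = R0 + s = 48 + 0.6363 = 48.6363

θ=137.4°: 84.3029
θ=338.9°: 48.6363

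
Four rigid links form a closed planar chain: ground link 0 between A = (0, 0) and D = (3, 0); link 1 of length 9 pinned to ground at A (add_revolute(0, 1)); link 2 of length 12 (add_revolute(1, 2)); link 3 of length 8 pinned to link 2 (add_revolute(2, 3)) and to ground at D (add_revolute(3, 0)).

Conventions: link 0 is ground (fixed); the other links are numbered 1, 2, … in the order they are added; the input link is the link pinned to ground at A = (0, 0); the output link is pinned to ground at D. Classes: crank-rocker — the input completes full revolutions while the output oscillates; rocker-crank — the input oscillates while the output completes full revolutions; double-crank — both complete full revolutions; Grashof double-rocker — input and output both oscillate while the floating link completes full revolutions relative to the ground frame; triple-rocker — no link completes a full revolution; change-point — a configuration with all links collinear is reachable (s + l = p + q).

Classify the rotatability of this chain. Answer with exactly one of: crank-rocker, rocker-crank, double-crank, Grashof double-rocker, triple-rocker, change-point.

lengths: ground=3, input=9, coupler=12, output=8
sorted: s=3 (shortest), l=12 (longest), p+q=17
s + l = 15 vs p + q = 17
s + l < p + q (Grashof) with shortest = ground link → double-crank

double-crank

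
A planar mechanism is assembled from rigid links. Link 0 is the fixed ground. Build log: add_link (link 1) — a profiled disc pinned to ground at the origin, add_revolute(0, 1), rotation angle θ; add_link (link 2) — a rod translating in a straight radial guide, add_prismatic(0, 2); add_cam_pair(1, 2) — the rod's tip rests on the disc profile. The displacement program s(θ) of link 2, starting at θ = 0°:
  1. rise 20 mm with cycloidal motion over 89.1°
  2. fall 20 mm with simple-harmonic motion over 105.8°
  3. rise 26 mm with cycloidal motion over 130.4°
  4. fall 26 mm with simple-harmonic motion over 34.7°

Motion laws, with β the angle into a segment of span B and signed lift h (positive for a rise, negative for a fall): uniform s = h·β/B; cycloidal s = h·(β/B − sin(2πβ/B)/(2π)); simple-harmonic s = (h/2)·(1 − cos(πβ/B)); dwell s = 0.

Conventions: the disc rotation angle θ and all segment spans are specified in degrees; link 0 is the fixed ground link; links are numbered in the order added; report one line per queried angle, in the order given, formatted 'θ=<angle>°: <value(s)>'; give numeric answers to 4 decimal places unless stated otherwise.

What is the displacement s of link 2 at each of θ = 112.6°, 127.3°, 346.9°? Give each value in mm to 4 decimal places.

seg 1 [0°–89.1°] cycloidal, h=20: full span → s += 20 → s = 20.0000
seg 2 [89.1°–194.9°] simple-harmonic, h=-20: θ=112.6° here. β=23.5, B=105.8. -20/2·(1 − cos(π·0.2221)) = -2.3374 → s = 17.6626
seg 2 [89.1°–194.9°] simple-harmonic, h=-20: θ=127.3° here. β=38.2, B=105.8. -20/2·(1 − cos(π·0.3611)) = -5.7723 → s = 14.2277
seg 2 [89.1°–194.9°] simple-harmonic, h=-20: full span → s += -20 → s = 0.0000
seg 3 [194.9°–325.3°] cycloidal, h=26: full span → s += 26 → s = 26.0000
seg 4 [325.3°–360°] simple-harmonic, h=-26: θ=346.9° here. β=21.6, B=34.7. -26/2·(1 − cos(π·0.6225)) = -17.8796 → s = 8.1204

θ=112.6°: 17.6626
θ=127.3°: 14.2277
θ=346.9°: 8.1204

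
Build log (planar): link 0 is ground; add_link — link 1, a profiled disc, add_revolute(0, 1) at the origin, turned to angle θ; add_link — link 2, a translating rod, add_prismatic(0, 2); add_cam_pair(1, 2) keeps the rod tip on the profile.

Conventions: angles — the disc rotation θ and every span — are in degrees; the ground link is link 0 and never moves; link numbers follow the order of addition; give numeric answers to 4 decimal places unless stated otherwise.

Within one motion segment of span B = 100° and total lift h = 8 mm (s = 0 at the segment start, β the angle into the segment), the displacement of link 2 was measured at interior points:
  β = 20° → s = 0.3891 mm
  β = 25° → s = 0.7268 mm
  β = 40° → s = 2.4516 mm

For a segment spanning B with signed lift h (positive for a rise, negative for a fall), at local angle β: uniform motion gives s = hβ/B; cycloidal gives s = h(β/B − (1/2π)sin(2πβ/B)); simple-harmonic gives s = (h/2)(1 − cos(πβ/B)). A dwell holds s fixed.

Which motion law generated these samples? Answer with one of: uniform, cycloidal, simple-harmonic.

candidates at β/B = r: uniform s = h·r (linear in β); cycloidal s = h·(r − sin(2πr)/(2π)); simple-harmonic s = (h/2)(1 − cos(πr))
β=20°: printed 0.3891 | uniform 1.6000, cycloidal 0.3891, simple-harmonic 0.7639
β=25°: printed 0.7268 | uniform 2.0000, cycloidal 0.7268, simple-harmonic 1.1716
β=40°: printed 2.4516 | uniform 3.2000, cycloidal 2.4516, simple-harmonic 2.7639
only one law matches every sample → cycloidal

cycloidal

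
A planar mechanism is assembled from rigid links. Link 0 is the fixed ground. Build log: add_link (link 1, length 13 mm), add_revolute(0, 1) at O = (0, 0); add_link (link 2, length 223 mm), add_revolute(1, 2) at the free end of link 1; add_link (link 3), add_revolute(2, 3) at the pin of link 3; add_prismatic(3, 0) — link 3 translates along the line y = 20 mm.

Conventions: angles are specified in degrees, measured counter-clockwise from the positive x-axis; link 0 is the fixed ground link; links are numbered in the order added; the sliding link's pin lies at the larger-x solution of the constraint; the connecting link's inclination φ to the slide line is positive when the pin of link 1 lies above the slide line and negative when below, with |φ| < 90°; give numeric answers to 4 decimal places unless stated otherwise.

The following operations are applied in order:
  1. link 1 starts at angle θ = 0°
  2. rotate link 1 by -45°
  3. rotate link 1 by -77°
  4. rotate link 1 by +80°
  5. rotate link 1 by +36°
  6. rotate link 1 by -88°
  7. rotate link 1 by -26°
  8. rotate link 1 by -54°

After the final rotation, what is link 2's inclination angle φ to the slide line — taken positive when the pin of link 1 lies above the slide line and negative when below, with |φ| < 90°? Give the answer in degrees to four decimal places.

geometry: r = 13 mm, L = 223 mm, e = 20 mm; θ starts at 0°
rotate link 1 by -45°: θ ← 0° -45° = -45°
rotate link 1 by -77°: θ ← -45° -77° = -122°
rotate link 1 by +80°: θ ← -122° +80° = -42°
rotate link 1 by +36°: θ ← -42° +36° = -6°
rotate link 1 by -88°: θ ← -6° -88° = -94°
rotate link 1 by -26°: θ ← -94° -26° = -120°
rotate link 1 by -54°: θ ← -120° -54° = -174°
h = r sin θ − e = -1.358870 − 20 = -21.358870
sin φ = h / L = -21.358870 / 223 = -0.09577969
φ = arcsin(-0.09577969) = -5.496197°

-5.4962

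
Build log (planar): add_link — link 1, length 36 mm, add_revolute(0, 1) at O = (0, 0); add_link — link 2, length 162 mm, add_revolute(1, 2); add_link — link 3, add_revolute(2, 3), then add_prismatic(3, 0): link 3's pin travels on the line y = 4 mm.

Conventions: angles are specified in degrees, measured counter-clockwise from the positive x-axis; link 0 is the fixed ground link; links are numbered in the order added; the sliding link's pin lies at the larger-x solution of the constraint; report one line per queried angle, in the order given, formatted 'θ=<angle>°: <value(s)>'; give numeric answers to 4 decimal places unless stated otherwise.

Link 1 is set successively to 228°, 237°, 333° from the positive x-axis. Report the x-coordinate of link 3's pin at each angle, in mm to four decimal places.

geometry: r = 36 mm, L = 162 mm, e = 4 mm
θ=228°: crank pin P = (r cos θ, r sin θ) = (-24.088702, -26.753214)
θ=228°: h = r sin θ − e = -26.753214 − 4 = -30.753214
θ=228°: x = r cos θ + √(L² − h²) = -24.088702 + 159.054204 = 134.965502
θ=237°: crank pin P = (r cos θ, r sin θ) = (-19.607005, -30.192140)
θ=237°: h = r sin θ − e = -30.192140 − 4 = -34.192140
θ=237°: x = r cos θ + √(L² − h²) = -19.607005 + 158.350553 = 138.743547
θ=333°: crank pin P = (r cos θ, r sin θ) = (32.076235, -16.343658)
θ=333°: h = r sin θ − e = -16.343658 − 4 = -20.343658
θ=333°: x = r cos θ + √(L² − h²) = 32.076235 + 160.717565 = 192.793799

θ=228°: 134.9655
θ=237°: 138.7435
θ=333°: 192.7938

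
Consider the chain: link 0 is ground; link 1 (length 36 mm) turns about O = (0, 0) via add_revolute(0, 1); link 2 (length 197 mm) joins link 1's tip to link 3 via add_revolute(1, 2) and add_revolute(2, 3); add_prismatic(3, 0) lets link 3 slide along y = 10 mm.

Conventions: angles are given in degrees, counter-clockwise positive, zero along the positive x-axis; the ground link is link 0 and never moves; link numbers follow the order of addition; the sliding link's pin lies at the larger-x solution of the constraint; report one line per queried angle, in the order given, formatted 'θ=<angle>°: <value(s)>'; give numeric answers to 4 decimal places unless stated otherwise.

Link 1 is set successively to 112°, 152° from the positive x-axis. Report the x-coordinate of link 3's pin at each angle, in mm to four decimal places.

geometry: r = 36 mm, L = 197 mm, e = 10 mm
θ=112°: crank pin P = (r cos θ, r sin θ) = (-13.485837, 33.378619)
θ=112°: h = r sin θ − e = 33.378619 − 10 = 23.378619
θ=112°: x = r cos θ + √(L² − h²) = -13.485837 + 195.607874 = 182.122036
θ=152°: crank pin P = (r cos θ, r sin θ) = (-31.786113, 16.900976)
θ=152°: h = r sin θ − e = 16.900976 − 10 = 6.900976
θ=152°: x = r cos θ + √(L² − h²) = -31.786113 + 196.879091 = 165.092978

θ=112°: 182.1220
θ=152°: 165.0930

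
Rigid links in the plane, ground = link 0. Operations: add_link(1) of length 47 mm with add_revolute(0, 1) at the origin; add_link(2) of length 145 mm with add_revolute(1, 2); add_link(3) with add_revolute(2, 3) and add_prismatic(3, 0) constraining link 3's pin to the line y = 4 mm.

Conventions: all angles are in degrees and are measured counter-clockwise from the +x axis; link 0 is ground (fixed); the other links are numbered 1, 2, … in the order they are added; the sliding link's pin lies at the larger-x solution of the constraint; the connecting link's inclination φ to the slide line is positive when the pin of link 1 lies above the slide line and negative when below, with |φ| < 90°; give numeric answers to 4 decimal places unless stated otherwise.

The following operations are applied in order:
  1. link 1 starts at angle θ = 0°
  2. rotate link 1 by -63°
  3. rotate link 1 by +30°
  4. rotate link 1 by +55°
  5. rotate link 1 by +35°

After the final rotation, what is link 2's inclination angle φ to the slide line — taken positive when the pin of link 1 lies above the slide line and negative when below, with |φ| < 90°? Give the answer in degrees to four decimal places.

geometry: r = 47 mm, L = 145 mm, e = 4 mm; θ starts at 0°
rotate link 1 by -63°: θ ← 0° -63° = -63°
rotate link 1 by +30°: θ ← -63° +30° = -33°
rotate link 1 by +55°: θ ← -33° +55° = 22°
rotate link 1 by +35°: θ ← 22° +35° = 57°
h = r sin θ − e = 39.417517 − 4 = 35.417517
sin φ = h / L = 35.417517 / 145 = 0.24425874
φ = arcsin(0.24425874) = 14.138032°

14.1380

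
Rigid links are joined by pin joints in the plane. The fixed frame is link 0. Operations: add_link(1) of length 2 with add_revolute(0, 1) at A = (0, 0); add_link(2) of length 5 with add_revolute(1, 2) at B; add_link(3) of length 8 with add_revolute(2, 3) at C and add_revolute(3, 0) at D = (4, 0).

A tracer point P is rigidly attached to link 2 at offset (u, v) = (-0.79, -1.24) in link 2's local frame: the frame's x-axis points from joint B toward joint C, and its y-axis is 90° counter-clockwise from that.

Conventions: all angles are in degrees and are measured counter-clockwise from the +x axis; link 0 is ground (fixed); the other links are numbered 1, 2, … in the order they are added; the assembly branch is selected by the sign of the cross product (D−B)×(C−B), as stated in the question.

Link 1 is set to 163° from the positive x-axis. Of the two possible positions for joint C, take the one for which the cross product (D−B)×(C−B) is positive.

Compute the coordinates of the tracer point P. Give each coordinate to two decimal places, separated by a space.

A=(0,0), D=(4.00,0)
B = A + 2.00·(cos163°, sin163°) = (-1.9126, 0.5847)
|BD| = 5.9415
circle(B,5.00) ∩ circle(D,8.00): a=-0.3113, h=4.9903
  candidates: C₊=(-1.7313,5.5815) cross=29.650; C₋=(-2.7135,-4.3507) cross=-29.650
  branch + wants cross > 0 → take C=(-1.7313,5.5815) (cross=29.650)
ex = (C−B)/|BC| = (0.0363,0.9993); ey = (-0.9993,0.0363)
P = B + -0.79·ex + -1.24·ey = (-0.7021,-0.2497)

-0.70 -0.25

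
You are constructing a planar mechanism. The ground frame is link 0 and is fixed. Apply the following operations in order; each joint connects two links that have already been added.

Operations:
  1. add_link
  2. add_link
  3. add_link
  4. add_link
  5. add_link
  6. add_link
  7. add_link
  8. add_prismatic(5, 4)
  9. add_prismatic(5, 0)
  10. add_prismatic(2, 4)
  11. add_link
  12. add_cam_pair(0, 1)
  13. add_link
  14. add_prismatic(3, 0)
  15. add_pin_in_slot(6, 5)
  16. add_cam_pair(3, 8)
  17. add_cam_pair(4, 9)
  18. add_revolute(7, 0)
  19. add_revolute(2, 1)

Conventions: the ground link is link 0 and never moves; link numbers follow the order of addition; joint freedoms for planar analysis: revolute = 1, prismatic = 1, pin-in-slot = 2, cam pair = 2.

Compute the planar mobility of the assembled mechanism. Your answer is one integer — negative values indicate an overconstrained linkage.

ground; <1,0,0>
#1 <2,0,0>
#2 <3,0,0>
#3 <4,0,0>
#4 <5,0,0>
#5 <6,0,0>
#6 <7,0,0>
#7 <8,0,0>
P:5↔4 J1 <8,1,0>
P:5↔0 J1 <8,2,0>
P:2↔4 J1 <8,3,0>
#8 <9,3,0>
C:0↔1 J2 <9,3,1>
#9 <10,3,1>
P:3↔0 J1 <10,4,1>
PS:6↔5 J2 <10,4,2>
C:3↔8 J2 <10,4,3>
C:4↔9 J2 <10,4,4>
R:7↔0 J1 <10,5,4>
R:2↔1 J1 <10,6,4>
3×9 − 2×6 − 1×4 = 11

M = 11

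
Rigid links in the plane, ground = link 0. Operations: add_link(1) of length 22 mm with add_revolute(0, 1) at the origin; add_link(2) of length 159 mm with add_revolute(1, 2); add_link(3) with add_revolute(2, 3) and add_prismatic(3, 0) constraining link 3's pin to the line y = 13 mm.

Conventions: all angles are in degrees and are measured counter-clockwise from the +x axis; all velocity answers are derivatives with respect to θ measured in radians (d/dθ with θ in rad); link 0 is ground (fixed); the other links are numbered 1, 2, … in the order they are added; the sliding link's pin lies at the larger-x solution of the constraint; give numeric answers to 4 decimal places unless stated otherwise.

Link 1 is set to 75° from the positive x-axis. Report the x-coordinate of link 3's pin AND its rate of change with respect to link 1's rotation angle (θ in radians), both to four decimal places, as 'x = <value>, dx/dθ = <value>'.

geometry: r = 22 mm, L = 159 mm, e = 13 mm
crank pin P = (r cos θ, r sin θ) = (5.694019, 21.250368)
h = r sin θ − e = 21.250368 − 13 = 8.250368
x = r cos θ + √(L² − h²) = 5.694019 + 158.785804 = 164.479823
dx/dθ = −r sin θ − h·r cos θ/√(L² − h²) (θ in radians; h = 8.250368) = -21.546224

x = 164.4798, dx/dθ = -21.5462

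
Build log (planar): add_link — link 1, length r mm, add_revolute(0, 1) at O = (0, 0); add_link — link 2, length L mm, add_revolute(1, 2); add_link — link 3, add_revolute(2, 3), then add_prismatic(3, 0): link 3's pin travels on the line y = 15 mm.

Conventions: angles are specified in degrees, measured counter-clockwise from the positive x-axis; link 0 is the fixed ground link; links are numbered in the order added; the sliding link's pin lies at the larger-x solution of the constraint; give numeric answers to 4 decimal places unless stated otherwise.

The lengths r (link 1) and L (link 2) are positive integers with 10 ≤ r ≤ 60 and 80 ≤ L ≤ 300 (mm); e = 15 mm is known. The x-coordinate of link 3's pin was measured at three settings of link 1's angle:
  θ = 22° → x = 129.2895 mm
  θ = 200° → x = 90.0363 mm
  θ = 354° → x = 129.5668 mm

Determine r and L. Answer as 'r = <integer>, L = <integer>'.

constraint per measurement: (x − r cos θ)² + (r sin θ − e)² = L²
subtracting the θ₁ and θ₂ equations cancels the r² and L² terms:
r = (x₁² − x₂²) / (2[(x₁cos θ₁ + e sin θ₁) − (x₂cos θ₂ + e sin θ₂)]) = 20.0000 → r = 20
L² = (x₁ − r cos θ₁)² + (r sin θ₁ − e)² = 12321.0054 → L = 111.0000 → L = 111
check at θ₃=354°: x = 129.5668 (printed 129.5668) ✓

r = 20, L = 111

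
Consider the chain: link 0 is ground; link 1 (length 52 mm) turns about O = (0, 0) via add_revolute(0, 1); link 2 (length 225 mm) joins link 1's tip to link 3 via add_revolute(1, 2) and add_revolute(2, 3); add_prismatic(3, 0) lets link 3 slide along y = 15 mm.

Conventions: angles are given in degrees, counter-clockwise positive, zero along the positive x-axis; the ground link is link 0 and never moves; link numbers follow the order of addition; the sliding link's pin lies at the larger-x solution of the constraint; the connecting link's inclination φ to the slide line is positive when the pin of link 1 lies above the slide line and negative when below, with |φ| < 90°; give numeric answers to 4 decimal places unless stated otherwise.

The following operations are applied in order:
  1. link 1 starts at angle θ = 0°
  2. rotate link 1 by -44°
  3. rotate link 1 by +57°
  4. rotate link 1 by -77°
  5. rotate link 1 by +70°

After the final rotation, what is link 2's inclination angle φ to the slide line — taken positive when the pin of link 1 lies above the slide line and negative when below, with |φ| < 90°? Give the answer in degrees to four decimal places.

geometry: r = 52 mm, L = 225 mm, e = 15 mm; θ starts at 0°
rotate link 1 by -44°: θ ← 0° -44° = -44°
rotate link 1 by +57°: θ ← -44° +57° = 13°
rotate link 1 by -77°: θ ← 13° -77° = -64°
rotate link 1 by +70°: θ ← -64° +70° = 6°
h = r sin θ − e = 5.435480 − 15 = -9.564520
sin φ = h / L = -9.564520 / 225 = -0.04250898
φ = arcsin(-0.04250898) = -2.436319°

-2.4363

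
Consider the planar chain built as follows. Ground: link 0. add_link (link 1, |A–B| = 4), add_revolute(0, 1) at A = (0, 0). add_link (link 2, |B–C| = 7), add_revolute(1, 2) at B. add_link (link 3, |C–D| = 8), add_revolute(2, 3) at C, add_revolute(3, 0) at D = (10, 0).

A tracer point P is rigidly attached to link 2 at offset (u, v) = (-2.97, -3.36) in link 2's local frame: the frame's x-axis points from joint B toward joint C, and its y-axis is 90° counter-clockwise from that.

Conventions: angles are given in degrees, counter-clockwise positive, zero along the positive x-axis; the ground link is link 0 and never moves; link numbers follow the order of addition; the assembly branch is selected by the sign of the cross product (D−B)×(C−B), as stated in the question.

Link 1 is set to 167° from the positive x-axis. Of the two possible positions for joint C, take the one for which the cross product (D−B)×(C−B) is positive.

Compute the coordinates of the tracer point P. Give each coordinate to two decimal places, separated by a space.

A=(0,0), D=(10.00,0)
B = A + 4.00·(cos167°, sin167°) = (-3.8975, 0.8998)
|BD| = 13.9266
circle(B,7.00) ∩ circle(D,8.00): a=6.4248, h=2.7790
  candidates: C₊=(2.6934,3.2578) cross=38.701; C₋=(2.3343,-2.2884) cross=-38.701
  branch + wants cross > 0 → take C=(2.6934,3.2578) (cross=38.701)
ex = (C−B)/|BC| = (0.9416,0.3369); ey = (-0.3369,0.9416)
P = B + -2.97·ex + -3.36·ey = (-5.5620,-3.2643)

-5.56 -3.26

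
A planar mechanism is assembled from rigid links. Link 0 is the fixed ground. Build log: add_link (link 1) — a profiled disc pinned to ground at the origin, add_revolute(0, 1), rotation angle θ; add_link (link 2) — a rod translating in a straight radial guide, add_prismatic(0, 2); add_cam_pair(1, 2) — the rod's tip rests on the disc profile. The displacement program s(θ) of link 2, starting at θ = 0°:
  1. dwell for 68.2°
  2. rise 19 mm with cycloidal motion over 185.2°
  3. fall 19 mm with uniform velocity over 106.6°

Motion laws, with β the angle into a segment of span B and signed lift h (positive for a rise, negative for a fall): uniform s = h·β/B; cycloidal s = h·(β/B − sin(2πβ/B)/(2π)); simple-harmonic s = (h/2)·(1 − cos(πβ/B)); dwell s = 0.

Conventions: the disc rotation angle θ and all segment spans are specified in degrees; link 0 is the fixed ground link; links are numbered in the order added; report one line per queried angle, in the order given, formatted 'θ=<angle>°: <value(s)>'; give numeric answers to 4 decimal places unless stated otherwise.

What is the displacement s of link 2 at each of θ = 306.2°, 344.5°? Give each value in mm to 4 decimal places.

seg 1 [0°–68.2°] dwell: s stays 0.0000
seg 2 [68.2°–253.4°] cycloidal, h=19: full span → s += 19 → s = 19.0000
seg 3 [253.4°–360°] uniform, h=-19: θ=306.2° here. β=52.8, B=106.6. -19·52.8/106.6 = -9.4109 → s = 9.5891
seg 3 [253.4°–360°] uniform, h=-19: θ=344.5° here. β=91.1, B=106.6. -19·91.1/106.6 = -16.2373 → s = 2.7627

θ=306.2°: 9.5891
θ=344.5°: 2.7627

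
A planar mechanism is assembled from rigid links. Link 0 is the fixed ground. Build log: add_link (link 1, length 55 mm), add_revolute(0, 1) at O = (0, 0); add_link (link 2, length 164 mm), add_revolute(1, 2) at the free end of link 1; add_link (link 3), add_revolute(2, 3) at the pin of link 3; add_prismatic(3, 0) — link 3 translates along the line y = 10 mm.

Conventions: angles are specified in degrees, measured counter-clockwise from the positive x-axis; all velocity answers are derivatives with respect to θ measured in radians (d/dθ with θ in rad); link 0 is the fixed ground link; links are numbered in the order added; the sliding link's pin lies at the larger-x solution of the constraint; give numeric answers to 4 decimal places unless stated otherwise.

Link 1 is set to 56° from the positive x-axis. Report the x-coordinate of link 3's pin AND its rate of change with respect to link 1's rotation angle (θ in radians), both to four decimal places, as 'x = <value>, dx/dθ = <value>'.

geometry: r = 55 mm, L = 164 mm, e = 10 mm
crank pin P = (r cos θ, r sin θ) = (30.755610, 45.597066)
h = r sin θ − e = 45.597066 − 10 = 35.597066
x = r cos θ + √(L² − h²) = 30.755610 + 160.090127 = 190.845737
dx/dθ = −r sin θ − h·r cos θ/√(L² − h²) (θ in radians; h = 35.597066) = -52.435774

x = 190.8457, dx/dθ = -52.4358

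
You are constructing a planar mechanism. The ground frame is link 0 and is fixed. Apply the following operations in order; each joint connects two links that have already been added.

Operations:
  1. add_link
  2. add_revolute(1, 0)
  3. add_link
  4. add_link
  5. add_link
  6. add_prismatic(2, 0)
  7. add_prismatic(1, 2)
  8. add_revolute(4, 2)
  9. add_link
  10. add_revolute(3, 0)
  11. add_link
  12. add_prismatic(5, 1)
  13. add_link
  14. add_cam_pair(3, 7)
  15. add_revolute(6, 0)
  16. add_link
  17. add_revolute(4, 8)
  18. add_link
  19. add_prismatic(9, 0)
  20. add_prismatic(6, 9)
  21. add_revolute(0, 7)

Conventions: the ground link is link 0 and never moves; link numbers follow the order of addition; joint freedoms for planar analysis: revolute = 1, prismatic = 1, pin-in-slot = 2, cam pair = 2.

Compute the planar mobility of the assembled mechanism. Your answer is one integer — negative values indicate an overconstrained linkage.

ground; <1,0,0>
#1 <2,0,0>
R:1↔0 J1 <2,1,0>
#2 <3,1,0>
#3 <4,1,0>
#4 <5,1,0>
P:2↔0 J1 <5,2,0>
P:1↔2 J1 <5,3,0>
R:4↔2 J1 <5,4,0>
#5 <6,4,0>
R:3↔0 J1 <6,5,0>
#6 <7,5,0>
P:5↔1 J1 <7,6,0>
#7 <8,6,0>
C:3↔7 J2 <8,6,1>
R:6↔0 J1 <8,7,1>
#8 <9,7,1>
R:4↔8 J1 <9,8,1>
#9 <10,8,1>
P:9↔0 J1 <10,9,1>
P:6↔9 J1 <10,10,1>
R:0↔7 J1 <10,11,1>
3×9 − 2×11 − 1×1 = 4

M = 4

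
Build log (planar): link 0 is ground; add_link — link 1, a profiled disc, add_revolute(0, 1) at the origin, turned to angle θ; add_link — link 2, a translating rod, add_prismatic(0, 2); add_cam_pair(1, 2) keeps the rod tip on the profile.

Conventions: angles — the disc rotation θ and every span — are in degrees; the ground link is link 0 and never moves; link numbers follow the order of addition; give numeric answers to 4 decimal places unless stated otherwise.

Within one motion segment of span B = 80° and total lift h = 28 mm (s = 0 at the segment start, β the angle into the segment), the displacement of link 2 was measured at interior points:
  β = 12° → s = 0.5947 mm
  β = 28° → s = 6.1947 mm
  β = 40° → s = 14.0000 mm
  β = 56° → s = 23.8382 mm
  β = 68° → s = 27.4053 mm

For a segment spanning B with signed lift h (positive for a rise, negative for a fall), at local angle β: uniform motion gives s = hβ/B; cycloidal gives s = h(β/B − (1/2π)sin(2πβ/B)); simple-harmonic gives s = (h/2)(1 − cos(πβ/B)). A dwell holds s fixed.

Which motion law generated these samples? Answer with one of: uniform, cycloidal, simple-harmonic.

candidates at β/B = r: uniform s = h·r (linear in β); cycloidal s = h·(r − sin(2πr)/(2π)); simple-harmonic s = (h/2)(1 − cos(πr))
β=12°: printed 0.5947 | uniform 4.2000, cycloidal 0.5947, simple-harmonic 1.5259
β=28°: printed 6.1947 | uniform 9.8000, cycloidal 6.1947, simple-harmonic 7.6441
β=40°: printed 14.0000 | uniform 14.0000, cycloidal 14.0000, simple-harmonic 14.0000
β=56°: printed 23.8382 | uniform 19.6000, cycloidal 23.8382, simple-harmonic 22.2290
β=68°: printed 27.4053 | uniform 23.8000, cycloidal 27.4053, simple-harmonic 26.4741
only one law matches every sample → cycloidal

cycloidal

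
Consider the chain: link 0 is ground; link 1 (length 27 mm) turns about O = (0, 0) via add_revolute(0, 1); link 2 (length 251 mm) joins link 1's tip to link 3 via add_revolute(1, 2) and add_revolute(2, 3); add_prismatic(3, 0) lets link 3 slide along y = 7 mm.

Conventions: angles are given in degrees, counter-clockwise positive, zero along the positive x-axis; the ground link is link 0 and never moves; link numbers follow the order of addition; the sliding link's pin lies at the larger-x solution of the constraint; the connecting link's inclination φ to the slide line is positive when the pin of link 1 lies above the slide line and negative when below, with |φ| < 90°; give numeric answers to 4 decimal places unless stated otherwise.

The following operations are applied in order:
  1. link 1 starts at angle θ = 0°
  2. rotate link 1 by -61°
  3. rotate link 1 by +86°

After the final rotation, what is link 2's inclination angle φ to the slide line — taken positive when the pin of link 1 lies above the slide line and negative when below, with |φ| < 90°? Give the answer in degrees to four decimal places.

geometry: r = 27 mm, L = 251 mm, e = 7 mm; θ starts at 0°
rotate link 1 by -61°: θ ← 0° -61° = -61°
rotate link 1 by +86°: θ ← -61° +86° = 25°
h = r sin θ − e = 11.410693 − 7 = 4.410693
sin φ = h / L = 4.410693 / 251 = 0.01757248
φ = arcsin(0.01757248) = 1.006881°

1.0069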